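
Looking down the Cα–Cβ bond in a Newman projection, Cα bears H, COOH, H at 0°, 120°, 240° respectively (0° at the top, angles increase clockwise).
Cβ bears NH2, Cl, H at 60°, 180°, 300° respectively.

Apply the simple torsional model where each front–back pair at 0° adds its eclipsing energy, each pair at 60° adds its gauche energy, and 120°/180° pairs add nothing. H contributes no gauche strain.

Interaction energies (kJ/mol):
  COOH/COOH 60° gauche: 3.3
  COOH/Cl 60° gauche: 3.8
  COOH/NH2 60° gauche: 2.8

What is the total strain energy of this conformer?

This conformer is staggered. COOH at 120° is gauche with NH2 at 60° (2.8); COOH at 120° is gauche with Cl at 180° (3.8). Total 6.6 kJ/mol.

6.6 kJ/mol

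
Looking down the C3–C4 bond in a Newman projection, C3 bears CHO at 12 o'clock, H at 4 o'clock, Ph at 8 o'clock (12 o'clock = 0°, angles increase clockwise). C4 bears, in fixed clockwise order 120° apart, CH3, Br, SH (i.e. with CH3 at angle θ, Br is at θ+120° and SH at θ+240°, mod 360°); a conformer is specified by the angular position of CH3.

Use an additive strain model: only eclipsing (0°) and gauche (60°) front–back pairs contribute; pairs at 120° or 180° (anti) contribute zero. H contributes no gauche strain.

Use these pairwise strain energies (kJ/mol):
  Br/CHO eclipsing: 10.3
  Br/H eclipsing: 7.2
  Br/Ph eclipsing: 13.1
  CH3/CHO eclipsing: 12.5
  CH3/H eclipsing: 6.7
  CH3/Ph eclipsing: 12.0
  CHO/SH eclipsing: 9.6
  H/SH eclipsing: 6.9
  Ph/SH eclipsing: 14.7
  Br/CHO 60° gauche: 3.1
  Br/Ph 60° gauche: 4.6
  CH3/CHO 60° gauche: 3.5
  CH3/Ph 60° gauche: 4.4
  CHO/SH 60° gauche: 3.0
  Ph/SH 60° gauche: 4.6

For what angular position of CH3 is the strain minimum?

CH3 at 0° (eclipsed): CHO–CH3 eclipsed, H–Br eclipsed, Ph–SH eclipsed; 12.5 + 7.2 + 14.7 = 34.4 kJ/mol.
CH3 at 60° (staggered): CHO–CH3 gauche, CHO–SH gauche, Ph–Br gauche, Ph–SH gauche; 3.5 + 3.0 + 4.6 + 4.6 = 15.7 kJ/mol.
CH3 at 120° (eclipsed): CHO–SH eclipsed, H–CH3 eclipsed, Ph–Br eclipsed; 9.6 + 6.7 + 13.1 = 29.4 kJ/mol.
CH3 at 180° (staggered): CHO–Br gauche, CHO–SH gauche, Ph–CH3 gauche, Ph–Br gauche; 3.1 + 3.0 + 4.4 + 4.6 = 15.1 kJ/mol.
CH3 at 240° (eclipsed): CHO–Br eclipsed, H–SH eclipsed, Ph–CH3 eclipsed; 10.3 + 6.9 + 12.0 = 29.2 kJ/mol.
CH3 at 300° (staggered): CHO–CH3 gauche, CHO–Br gauche, Ph–CH3 gauche, Ph–SH gauche; 3.5 + 3.1 + 4.4 + 4.6 = 15.6 kJ/mol.
The minimum (15.1 kJ/mol) occurs with CH3 at 180°.

180°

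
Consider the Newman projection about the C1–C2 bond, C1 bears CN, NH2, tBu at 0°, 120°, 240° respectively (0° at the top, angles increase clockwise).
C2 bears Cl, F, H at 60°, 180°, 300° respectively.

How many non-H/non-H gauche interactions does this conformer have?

4

Non-H gauche pairs: CN(0°)/Cl(60°); NH2(120°)/Cl(60°); NH2(120°)/F(180°); tBu(240°)/F(180°) — 4 interactions.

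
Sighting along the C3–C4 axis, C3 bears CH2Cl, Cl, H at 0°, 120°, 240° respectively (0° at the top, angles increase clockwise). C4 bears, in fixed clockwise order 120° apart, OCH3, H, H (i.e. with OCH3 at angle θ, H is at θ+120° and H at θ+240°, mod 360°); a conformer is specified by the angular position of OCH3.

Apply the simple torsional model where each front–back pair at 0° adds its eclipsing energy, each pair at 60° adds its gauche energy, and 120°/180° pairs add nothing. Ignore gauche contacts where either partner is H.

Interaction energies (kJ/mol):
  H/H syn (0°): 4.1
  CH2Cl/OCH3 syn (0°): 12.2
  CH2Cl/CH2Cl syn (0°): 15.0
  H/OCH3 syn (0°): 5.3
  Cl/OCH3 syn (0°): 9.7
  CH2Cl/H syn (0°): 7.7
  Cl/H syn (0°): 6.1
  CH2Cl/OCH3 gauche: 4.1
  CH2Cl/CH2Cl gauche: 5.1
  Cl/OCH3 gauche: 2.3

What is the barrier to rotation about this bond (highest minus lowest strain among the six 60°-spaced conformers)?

20.1 kJ/mol

OCH3 at 0° is eclipsed. CH2Cl at 0° is eclipsed with OCH3 at 0° (12.2); Cl at 120° is eclipsed with H at 120° (6.1); H at 240° is eclipsed with H at 240° (4.1). Total 22.4 kJ/mol.
OCH3 at 60° is staggered. CH2Cl at 0° is gauche with OCH3 at 60° (4.1); Cl at 120° is gauche with OCH3 at 60° (2.3). Total 6.4 kJ/mol.
OCH3 at 120° is eclipsed. CH2Cl at 0° is eclipsed with H at 0° (7.7); Cl at 120° is eclipsed with OCH3 at 120° (9.7); H at 240° is eclipsed with H at 240° (4.1). Total 21.5 kJ/mol.
OCH3 at 180° is staggered. Cl at 120° is gauche with OCH3 at 180° (2.3). Total 2.3 kJ/mol.
OCH3 at 240° is eclipsed. CH2Cl at 0° is eclipsed with H at 0° (7.7); Cl at 120° is eclipsed with H at 120° (6.1); H at 240° is eclipsed with OCH3 at 240° (5.3). Total 19.1 kJ/mol.
OCH3 at 300° is staggered. CH2Cl at 0° is gauche with OCH3 at 300° (4.1). Total 4.1 kJ/mol.
Max at 0° (22.4 kJ/mol), min at 180° (2.3 kJ/mol); barrier = 20.1 kJ/mol.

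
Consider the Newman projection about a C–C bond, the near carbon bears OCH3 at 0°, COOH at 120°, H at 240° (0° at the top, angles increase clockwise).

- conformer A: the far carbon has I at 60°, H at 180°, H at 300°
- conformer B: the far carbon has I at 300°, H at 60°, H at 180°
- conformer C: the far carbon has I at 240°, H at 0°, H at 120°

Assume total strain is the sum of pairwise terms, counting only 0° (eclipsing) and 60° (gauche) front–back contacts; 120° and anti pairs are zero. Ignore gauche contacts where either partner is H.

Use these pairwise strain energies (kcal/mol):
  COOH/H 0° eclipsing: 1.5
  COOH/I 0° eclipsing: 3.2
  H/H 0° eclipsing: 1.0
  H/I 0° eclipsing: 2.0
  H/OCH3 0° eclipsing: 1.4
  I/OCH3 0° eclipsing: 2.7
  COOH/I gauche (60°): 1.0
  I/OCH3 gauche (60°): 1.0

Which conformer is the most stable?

B

A (staggered): OCH3–I gauche, COOH–I gauche; 1.0 + 1.0 = 2.0 kcal/mol.
B (staggered): OCH3–I gauche; 1.0 = 1.0 kcal/mol.
C (eclipsed): OCH3–H eclipsed, COOH–H eclipsed, H–I eclipsed; 1.4 + 1.5 + 2.0 = 4.9 kcal/mol.
B has the lowest total (1.0 kcal/mol).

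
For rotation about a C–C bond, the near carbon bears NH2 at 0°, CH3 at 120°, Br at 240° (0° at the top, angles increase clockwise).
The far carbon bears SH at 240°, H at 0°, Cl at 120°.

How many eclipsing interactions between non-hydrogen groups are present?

Non-H eclipsing pairs: CH3(120°)/Cl(120°); Br(240°)/SH(240°) — 2 interactions.

2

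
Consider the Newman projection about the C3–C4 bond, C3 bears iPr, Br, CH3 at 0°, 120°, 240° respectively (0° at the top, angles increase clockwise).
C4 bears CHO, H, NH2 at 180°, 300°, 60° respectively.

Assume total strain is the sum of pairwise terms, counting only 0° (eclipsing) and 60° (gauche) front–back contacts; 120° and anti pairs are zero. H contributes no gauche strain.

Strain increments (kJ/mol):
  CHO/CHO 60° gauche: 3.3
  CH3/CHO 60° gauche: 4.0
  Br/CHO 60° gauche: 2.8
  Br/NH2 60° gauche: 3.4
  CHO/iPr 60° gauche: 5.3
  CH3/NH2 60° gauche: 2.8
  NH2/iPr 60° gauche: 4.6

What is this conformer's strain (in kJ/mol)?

This conformer (staggered): iPr(0°)/NH2(60°) gauche 4.6; Br(120°)/CHO(180°) gauche 2.8; Br(120°)/NH2(60°) gauche 3.4; CH3(240°)/CHO(180°) gauche 4.0 → 14.8 kJ/mol.

14.8 kJ/mol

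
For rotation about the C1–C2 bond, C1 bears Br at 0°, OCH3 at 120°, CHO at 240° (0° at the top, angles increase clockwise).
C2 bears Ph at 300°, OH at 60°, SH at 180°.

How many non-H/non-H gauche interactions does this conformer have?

6

Non-H gauche pairs: Br(0°)/Ph(300°); Br(0°)/OH(60°); OCH3(120°)/OH(60°); OCH3(120°)/SH(180°); CHO(240°)/Ph(300°); CHO(240°)/SH(180°) — 6 interactions.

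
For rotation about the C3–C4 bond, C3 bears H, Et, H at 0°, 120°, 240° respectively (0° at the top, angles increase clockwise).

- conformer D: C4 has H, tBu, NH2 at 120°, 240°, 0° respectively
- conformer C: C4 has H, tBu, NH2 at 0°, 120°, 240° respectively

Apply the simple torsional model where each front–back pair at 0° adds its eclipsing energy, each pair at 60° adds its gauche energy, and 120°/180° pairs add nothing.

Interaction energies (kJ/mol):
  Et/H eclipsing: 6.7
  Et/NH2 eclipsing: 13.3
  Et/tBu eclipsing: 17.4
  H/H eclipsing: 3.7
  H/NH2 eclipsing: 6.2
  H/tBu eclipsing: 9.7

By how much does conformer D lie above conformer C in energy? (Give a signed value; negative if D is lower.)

-4.7 kJ/mol

D (eclipsed): H(0°)/NH2(0°) eclipsed 6.2; Et(120°)/H(120°) eclipsed 6.7; H(240°)/tBu(240°) eclipsed 9.7 → 22.6 kJ/mol.
C (eclipsed): H(0°)/H(0°) eclipsed 3.7; Et(120°)/tBu(120°) eclipsed 17.4; H(240°)/NH2(240°) eclipsed 6.2 → 27.3 kJ/mol.
E(D) − E(C) = 22.6 − 27.3 = -4.7 kJ/mol.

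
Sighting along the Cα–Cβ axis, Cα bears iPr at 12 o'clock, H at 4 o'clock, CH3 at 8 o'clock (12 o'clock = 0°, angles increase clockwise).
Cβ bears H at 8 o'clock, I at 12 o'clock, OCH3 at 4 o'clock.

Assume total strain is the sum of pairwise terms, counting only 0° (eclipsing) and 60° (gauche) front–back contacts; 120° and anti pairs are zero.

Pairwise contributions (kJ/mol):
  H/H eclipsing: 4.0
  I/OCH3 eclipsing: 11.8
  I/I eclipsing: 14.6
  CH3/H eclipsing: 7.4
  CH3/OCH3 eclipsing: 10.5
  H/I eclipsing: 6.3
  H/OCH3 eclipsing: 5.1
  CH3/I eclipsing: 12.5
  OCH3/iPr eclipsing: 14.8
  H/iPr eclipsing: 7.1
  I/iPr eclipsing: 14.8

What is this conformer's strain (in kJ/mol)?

27.3 kJ/mol

This conformer is eclipsed. iPr at 0° is eclipsed with I at 0° (14.8); H at 120° is eclipsed with OCH3 at 120° (5.1); CH3 at 240° is eclipsed with H at 240° (7.4). Total 27.3 kJ/mol.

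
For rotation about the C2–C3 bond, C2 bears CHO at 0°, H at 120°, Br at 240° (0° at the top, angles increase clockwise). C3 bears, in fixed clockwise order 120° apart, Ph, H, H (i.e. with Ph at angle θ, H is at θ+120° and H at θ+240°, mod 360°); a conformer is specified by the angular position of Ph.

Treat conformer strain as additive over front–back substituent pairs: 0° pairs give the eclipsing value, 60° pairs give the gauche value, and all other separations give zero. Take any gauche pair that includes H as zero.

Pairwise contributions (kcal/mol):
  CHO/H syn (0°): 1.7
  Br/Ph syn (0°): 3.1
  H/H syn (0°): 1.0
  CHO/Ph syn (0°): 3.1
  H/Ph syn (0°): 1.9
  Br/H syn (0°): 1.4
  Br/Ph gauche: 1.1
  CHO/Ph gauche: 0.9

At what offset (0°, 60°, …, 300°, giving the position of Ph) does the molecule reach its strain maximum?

240°

Ph at 0° (eclipsed): CHO(0°)/Ph(0°) eclipsed 3.1; H(120°)/H(120°) eclipsed 1.0; Br(240°)/H(240°) eclipsed 1.4 → 5.5 kcal/mol.
Ph at 60° (staggered): CHO(0°)/Ph(60°) gauche 0.9 → 0.9 kcal/mol.
Ph at 120° (eclipsed): CHO(0°)/H(0°) eclipsed 1.7; H(120°)/Ph(120°) eclipsed 1.9; Br(240°)/H(240°) eclipsed 1.4 → 5.0 kcal/mol.
Ph at 180° (staggered): Br(240°)/Ph(180°) gauche 1.1 → 1.1 kcal/mol.
Ph at 240° (eclipsed): CHO(0°)/H(0°) eclipsed 1.7; H(120°)/H(120°) eclipsed 1.0; Br(240°)/Ph(240°) eclipsed 3.1 → 5.8 kcal/mol.
Ph at 300° (staggered): CHO(0°)/Ph(300°) gauche 0.9; Br(240°)/Ph(300°) gauche 1.1 → 2.0 kcal/mol.
The maximum (5.8 kcal/mol) occurs with Ph at 240°.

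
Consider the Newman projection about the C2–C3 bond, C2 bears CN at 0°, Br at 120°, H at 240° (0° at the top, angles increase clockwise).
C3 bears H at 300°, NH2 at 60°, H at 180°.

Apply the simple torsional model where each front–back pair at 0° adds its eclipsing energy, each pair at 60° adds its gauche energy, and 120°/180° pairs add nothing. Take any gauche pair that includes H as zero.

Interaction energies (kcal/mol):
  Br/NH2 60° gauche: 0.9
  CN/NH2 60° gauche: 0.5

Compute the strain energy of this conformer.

1.4 kcal/mol

This conformer (staggered): CN(0°)/NH2(60°) gauche 0.5; Br(120°)/NH2(60°) gauche 0.9 → 1.4 kcal/mol.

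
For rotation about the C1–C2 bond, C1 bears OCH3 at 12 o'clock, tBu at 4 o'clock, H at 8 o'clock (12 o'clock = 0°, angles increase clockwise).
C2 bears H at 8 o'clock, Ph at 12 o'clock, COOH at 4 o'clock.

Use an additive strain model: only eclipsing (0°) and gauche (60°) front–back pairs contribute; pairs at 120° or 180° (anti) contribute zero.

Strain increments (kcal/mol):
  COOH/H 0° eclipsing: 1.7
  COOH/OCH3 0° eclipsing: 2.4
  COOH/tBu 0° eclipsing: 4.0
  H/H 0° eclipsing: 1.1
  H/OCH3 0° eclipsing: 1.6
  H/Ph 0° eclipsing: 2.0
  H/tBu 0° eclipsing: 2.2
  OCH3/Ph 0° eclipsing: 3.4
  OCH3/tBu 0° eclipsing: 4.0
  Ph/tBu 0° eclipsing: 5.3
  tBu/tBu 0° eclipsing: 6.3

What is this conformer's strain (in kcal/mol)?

8.5 kcal/mol

This conformer (eclipsed): OCH3(0°)/Ph(0°) eclipsed 3.4; tBu(120°)/COOH(120°) eclipsed 4.0; H(240°)/H(240°) eclipsed 1.1 → 8.5 kcal/mol.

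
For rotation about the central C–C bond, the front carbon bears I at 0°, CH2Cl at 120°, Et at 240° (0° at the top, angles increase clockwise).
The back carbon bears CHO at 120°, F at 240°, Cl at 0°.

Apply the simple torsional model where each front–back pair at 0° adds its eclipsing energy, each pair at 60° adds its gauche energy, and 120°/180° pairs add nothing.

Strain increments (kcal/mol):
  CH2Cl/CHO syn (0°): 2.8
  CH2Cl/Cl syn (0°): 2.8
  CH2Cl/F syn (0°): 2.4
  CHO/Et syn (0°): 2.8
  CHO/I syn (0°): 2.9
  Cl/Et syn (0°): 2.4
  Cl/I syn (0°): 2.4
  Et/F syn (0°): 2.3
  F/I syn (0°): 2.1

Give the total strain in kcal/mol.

This conformer (eclipsed): I(0°)/Cl(0°) eclipsed 2.4; CH2Cl(120°)/CHO(120°) eclipsed 2.8; Et(240°)/F(240°) eclipsed 2.3 → 7.5 kcal/mol.

7.5 kcal/mol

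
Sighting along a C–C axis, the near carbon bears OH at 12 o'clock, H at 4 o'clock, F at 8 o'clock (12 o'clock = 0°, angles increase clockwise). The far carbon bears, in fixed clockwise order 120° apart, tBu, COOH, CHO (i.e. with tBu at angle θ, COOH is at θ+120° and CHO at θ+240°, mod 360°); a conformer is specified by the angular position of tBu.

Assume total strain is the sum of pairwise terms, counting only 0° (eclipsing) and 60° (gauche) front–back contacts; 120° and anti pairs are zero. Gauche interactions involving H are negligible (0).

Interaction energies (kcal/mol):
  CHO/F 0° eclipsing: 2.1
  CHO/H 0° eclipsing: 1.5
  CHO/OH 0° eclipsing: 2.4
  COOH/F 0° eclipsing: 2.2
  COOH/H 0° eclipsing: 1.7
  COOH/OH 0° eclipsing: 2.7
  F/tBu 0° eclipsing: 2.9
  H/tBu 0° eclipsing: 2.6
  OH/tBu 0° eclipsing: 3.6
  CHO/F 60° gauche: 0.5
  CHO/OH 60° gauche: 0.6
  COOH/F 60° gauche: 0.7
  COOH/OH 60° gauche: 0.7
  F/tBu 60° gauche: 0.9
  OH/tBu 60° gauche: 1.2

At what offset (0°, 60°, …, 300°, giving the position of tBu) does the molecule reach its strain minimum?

180°

tBu at 0° (eclipsed): OH(0°)/tBu(0°) eclipsed 3.6; H(120°)/COOH(120°) eclipsed 1.7; F(240°)/CHO(240°) eclipsed 2.1 → 7.4 kcal/mol.
tBu at 60° (staggered): OH(0°)/tBu(60°) gauche 1.2; OH(0°)/CHO(300°) gauche 0.6; F(240°)/COOH(180°) gauche 0.7; F(240°)/CHO(300°) gauche 0.5 → 3.0 kcal/mol.
tBu at 120° (eclipsed): OH(0°)/CHO(0°) eclipsed 2.4; H(120°)/tBu(120°) eclipsed 2.6; F(240°)/COOH(240°) eclipsed 2.2 → 7.2 kcal/mol.
tBu at 180° (staggered): OH(0°)/COOH(300°) gauche 0.7; OH(0°)/CHO(60°) gauche 0.6; F(240°)/tBu(180°) gauche 0.9; F(240°)/COOH(300°) gauche 0.7 → 2.9 kcal/mol.
tBu at 240° (eclipsed): OH(0°)/COOH(0°) eclipsed 2.7; H(120°)/CHO(120°) eclipsed 1.5; F(240°)/tBu(240°) eclipsed 2.9 → 7.1 kcal/mol.
tBu at 300° (staggered): OH(0°)/tBu(300°) gauche 1.2; OH(0°)/COOH(60°) gauche 0.7; F(240°)/tBu(300°) gauche 0.9; F(240°)/CHO(180°) gauche 0.5 → 3.3 kcal/mol.
The minimum (2.9 kcal/mol) occurs with tBu at 180°.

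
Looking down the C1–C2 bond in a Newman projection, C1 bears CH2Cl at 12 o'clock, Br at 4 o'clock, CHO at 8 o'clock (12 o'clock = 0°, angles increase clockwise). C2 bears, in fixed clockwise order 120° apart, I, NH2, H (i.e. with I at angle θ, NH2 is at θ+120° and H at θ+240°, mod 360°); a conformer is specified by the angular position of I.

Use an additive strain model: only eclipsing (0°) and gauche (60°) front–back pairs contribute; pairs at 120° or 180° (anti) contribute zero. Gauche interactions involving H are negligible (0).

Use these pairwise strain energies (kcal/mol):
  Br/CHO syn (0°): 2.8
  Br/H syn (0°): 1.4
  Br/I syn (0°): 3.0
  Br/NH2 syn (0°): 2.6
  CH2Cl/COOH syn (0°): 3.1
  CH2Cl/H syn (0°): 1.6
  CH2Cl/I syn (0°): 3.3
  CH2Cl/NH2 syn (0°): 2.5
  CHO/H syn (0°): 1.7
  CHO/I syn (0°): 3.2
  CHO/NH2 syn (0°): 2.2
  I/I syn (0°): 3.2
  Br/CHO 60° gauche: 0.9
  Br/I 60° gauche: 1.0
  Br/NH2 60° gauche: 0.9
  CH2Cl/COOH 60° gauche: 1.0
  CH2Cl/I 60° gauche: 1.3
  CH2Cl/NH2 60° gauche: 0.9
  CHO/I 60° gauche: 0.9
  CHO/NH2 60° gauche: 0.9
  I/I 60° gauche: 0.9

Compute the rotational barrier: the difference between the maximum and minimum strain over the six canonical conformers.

I at 0° (eclipsed): CH2Cl–I eclipsed, Br–NH2 eclipsed, CHO–H eclipsed; 3.3 + 2.6 + 1.7 = 7.6 kcal/mol.
I at 60° (staggered): CH2Cl–I gauche, Br–I gauche, Br–NH2 gauche, CHO–NH2 gauche; 1.3 + 1.0 + 0.9 + 0.9 = 4.1 kcal/mol.
I at 120° (eclipsed): CH2Cl–H eclipsed, Br–I eclipsed, CHO–NH2 eclipsed; 1.6 + 3.0 + 2.2 = 6.8 kcal/mol.
I at 180° (staggered): CH2Cl–NH2 gauche, Br–I gauche, CHO–I gauche, CHO–NH2 gauche; 0.9 + 1.0 + 0.9 + 0.9 = 3.7 kcal/mol.
I at 240° (eclipsed): CH2Cl–NH2 eclipsed, Br–H eclipsed, CHO–I eclipsed; 2.5 + 1.4 + 3.2 = 7.1 kcal/mol.
I at 300° (staggered): CH2Cl–I gauche, CH2Cl–NH2 gauche, Br–NH2 gauche, CHO–I gauche; 1.3 + 0.9 + 0.9 + 0.9 = 4.0 kcal/mol.
Max at 0° (7.6 kcal/mol), min at 180° (3.7 kcal/mol); barrier = 3.9 kcal/mol.

3.9 kcal/mol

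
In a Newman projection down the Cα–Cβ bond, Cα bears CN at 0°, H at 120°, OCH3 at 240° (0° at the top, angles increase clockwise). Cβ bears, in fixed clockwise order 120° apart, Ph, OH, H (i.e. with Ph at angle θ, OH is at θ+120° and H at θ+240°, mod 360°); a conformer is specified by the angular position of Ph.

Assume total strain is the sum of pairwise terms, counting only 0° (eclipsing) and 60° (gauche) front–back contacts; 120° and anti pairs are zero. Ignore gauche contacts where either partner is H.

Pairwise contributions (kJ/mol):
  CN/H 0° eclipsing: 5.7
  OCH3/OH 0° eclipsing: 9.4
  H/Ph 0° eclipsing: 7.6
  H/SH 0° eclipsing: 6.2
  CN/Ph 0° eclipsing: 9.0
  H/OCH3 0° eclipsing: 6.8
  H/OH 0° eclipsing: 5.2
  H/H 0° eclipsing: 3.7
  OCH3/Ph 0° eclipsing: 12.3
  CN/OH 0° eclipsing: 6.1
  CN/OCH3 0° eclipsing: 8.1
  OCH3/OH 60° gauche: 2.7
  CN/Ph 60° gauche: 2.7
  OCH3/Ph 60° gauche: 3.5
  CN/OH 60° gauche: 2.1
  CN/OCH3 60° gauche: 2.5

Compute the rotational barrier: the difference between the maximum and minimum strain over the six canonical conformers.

17.3 kJ/mol

Ph at 0° (eclipsed): CN–Ph eclipsed, H–OH eclipsed, OCH3–H eclipsed; 9.0 + 5.2 + 6.8 = 21.0 kJ/mol.
Ph at 60° (staggered): CN–Ph gauche, OCH3–OH gauche; 2.7 + 2.7 = 5.4 kJ/mol.
Ph at 120° (eclipsed): CN–H eclipsed, H–Ph eclipsed, OCH3–OH eclipsed; 5.7 + 7.6 + 9.4 = 22.7 kJ/mol.
Ph at 180° (staggered): CN–OH gauche, OCH3–Ph gauche, OCH3–OH gauche; 2.1 + 3.5 + 2.7 = 8.3 kJ/mol.
Ph at 240° (eclipsed): CN–OH eclipsed, H–H eclipsed, OCH3–Ph eclipsed; 6.1 + 3.7 + 12.3 = 22.1 kJ/mol.
Ph at 300° (staggered): CN–Ph gauche, CN–OH gauche, OCH3–Ph gauche; 2.7 + 2.1 + 3.5 = 8.3 kJ/mol.
Max at 120° (22.7 kJ/mol), min at 60° (5.4 kJ/mol); barrier = 17.3 kJ/mol.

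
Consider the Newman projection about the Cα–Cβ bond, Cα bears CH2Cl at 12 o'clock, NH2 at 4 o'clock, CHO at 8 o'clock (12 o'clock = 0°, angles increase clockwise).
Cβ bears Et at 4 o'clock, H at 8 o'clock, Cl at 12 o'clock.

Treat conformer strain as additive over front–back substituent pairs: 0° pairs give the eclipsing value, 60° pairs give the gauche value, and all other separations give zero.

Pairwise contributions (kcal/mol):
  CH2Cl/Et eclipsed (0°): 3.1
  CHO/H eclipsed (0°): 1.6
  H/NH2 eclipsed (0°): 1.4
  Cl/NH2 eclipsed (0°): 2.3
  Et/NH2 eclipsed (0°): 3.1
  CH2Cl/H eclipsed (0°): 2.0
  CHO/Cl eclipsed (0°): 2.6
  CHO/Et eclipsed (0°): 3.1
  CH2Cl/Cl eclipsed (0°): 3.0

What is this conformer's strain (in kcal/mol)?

This conformer (eclipsed): CH2Cl–Cl eclipsed, NH2–Et eclipsed, CHO–H eclipsed; 3.0 + 3.1 + 1.6 = 7.7 kcal/mol.

7.7 kcal/mol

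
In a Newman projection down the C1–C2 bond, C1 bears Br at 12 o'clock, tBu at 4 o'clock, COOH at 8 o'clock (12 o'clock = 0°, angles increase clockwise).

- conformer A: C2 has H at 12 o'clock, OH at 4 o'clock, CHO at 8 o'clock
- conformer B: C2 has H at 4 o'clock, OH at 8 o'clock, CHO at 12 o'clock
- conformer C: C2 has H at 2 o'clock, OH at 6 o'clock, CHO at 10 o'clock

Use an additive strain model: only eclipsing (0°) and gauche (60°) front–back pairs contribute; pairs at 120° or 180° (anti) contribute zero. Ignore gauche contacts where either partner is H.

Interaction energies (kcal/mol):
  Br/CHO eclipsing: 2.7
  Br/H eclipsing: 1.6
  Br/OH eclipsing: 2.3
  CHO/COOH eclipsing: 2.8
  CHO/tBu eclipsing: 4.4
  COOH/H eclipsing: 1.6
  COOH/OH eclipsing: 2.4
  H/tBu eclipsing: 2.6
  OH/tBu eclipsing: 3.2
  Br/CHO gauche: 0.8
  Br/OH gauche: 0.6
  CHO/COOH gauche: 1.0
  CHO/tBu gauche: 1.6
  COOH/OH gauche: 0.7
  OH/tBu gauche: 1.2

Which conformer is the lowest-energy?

C

A (eclipsed): Br(0°)/H(0°) eclipsed 1.6; tBu(120°)/OH(120°) eclipsed 3.2; COOH(240°)/CHO(240°) eclipsed 2.8 → 7.6 kcal/mol.
B (eclipsed): Br(0°)/CHO(0°) eclipsed 2.7; tBu(120°)/H(120°) eclipsed 2.6; COOH(240°)/OH(240°) eclipsed 2.4 → 7.7 kcal/mol.
C (staggered): Br(0°)/CHO(300°) gauche 0.8; tBu(120°)/OH(180°) gauche 1.2; COOH(240°)/OH(180°) gauche 0.7; COOH(240°)/CHO(300°) gauche 1.0 → 3.7 kcal/mol.
C has the lowest total (3.7 kcal/mol).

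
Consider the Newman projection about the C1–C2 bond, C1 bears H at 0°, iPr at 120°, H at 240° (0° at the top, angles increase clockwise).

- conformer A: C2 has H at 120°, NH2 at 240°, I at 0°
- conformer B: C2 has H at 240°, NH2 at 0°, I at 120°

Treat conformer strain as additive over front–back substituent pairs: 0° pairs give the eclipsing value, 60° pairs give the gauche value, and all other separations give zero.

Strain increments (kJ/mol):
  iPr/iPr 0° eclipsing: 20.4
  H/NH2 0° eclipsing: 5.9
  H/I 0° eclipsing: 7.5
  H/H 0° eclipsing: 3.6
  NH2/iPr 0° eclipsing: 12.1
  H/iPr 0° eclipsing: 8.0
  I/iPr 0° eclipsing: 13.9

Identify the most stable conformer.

A

A (eclipsed): H–I eclipsed, iPr–H eclipsed, H–NH2 eclipsed; 7.5 + 8.0 + 5.9 = 21.4 kJ/mol.
B (eclipsed): H–NH2 eclipsed, iPr–I eclipsed, H–H eclipsed; 5.9 + 13.9 + 3.6 = 23.4 kJ/mol.
A has the lowest total (21.4 kJ/mol).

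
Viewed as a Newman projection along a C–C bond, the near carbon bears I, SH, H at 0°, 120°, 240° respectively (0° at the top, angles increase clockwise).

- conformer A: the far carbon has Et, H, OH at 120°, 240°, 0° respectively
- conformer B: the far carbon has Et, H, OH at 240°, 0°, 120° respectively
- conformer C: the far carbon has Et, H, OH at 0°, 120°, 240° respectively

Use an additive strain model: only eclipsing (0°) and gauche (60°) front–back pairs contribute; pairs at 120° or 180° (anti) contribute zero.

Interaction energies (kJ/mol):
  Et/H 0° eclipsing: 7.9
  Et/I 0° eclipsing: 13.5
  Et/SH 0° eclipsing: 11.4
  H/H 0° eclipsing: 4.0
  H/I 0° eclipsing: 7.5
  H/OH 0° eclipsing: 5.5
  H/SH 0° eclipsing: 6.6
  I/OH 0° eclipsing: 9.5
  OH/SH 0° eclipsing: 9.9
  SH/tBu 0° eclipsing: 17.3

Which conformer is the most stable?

A (eclipsed): I(0°)/OH(0°) eclipsed 9.5; SH(120°)/Et(120°) eclipsed 11.4; H(240°)/H(240°) eclipsed 4.0 → 24.9 kJ/mol.
B (eclipsed): I(0°)/H(0°) eclipsed 7.5; SH(120°)/OH(120°) eclipsed 9.9; H(240°)/Et(240°) eclipsed 7.9 → 25.3 kJ/mol.
C (eclipsed): I(0°)/Et(0°) eclipsed 13.5; SH(120°)/H(120°) eclipsed 6.6; H(240°)/OH(240°) eclipsed 5.5 → 25.6 kJ/mol.
A has the lowest total (24.9 kJ/mol).

A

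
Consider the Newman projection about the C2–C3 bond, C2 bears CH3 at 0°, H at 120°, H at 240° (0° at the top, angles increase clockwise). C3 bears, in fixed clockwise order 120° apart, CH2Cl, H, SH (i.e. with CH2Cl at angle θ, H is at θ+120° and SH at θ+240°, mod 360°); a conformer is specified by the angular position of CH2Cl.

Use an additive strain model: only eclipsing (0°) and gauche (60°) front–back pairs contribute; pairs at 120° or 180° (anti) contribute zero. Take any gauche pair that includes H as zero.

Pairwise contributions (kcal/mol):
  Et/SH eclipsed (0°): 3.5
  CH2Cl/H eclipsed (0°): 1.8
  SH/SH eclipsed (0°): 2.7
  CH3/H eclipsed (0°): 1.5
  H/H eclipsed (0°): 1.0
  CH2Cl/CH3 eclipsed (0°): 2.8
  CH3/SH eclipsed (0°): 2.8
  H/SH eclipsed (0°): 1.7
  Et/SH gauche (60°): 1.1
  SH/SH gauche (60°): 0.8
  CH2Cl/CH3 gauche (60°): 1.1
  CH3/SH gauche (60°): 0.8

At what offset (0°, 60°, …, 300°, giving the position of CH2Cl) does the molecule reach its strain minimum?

CH2Cl at 0° (eclipsed): CH3–CH2Cl eclipsed, H–H eclipsed, H–SH eclipsed; 2.8 + 1.0 + 1.7 = 5.5 kcal/mol.
CH2Cl at 60° (staggered): CH3–CH2Cl gauche, CH3–SH gauche; 1.1 + 0.8 = 1.9 kcal/mol.
CH2Cl at 120° (eclipsed): CH3–SH eclipsed, H–CH2Cl eclipsed, H–H eclipsed; 2.8 + 1.8 + 1.0 = 5.6 kcal/mol.
CH2Cl at 180° (staggered): CH3–SH gauche; 0.8 = 0.8 kcal/mol.
CH2Cl at 240° (eclipsed): CH3–H eclipsed, H–SH eclipsed, H–CH2Cl eclipsed; 1.5 + 1.7 + 1.8 = 5.0 kcal/mol.
CH2Cl at 300° (staggered): CH3–CH2Cl gauche; 1.1 = 1.1 kcal/mol.
The minimum (0.8 kcal/mol) occurs with CH2Cl at 180°.

180°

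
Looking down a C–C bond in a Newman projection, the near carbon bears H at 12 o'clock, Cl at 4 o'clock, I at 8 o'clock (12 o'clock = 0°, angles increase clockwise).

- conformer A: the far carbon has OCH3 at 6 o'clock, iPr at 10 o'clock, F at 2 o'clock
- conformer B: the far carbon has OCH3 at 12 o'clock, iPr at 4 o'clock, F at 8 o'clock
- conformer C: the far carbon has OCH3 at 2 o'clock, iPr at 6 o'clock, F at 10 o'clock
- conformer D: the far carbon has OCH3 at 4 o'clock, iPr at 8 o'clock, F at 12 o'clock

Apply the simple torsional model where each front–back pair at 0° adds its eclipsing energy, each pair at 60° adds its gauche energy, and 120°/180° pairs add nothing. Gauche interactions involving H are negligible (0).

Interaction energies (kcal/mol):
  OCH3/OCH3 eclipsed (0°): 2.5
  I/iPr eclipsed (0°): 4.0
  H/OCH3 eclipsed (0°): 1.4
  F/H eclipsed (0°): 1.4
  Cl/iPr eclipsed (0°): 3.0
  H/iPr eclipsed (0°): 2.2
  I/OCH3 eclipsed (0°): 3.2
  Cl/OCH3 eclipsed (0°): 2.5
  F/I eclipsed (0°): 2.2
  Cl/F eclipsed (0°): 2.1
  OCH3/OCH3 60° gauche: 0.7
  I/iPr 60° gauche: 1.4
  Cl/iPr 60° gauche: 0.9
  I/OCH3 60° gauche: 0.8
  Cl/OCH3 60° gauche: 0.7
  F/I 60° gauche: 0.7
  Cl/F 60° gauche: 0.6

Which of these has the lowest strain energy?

A

A (staggered): Cl(120°)/OCH3(180°) gauche 0.7; Cl(120°)/F(60°) gauche 0.6; I(240°)/OCH3(180°) gauche 0.8; I(240°)/iPr(300°) gauche 1.4 → 3.5 kcal/mol.
B (eclipsed): H(0°)/OCH3(0°) eclipsed 1.4; Cl(120°)/iPr(120°) eclipsed 3.0; I(240°)/F(240°) eclipsed 2.2 → 6.6 kcal/mol.
C (staggered): Cl(120°)/OCH3(60°) gauche 0.7; Cl(120°)/iPr(180°) gauche 0.9; I(240°)/iPr(180°) gauche 1.4; I(240°)/F(300°) gauche 0.7 → 3.7 kcal/mol.
D (eclipsed): H(0°)/F(0°) eclipsed 1.4; Cl(120°)/OCH3(120°) eclipsed 2.5; I(240°)/iPr(240°) eclipsed 4.0 → 7.9 kcal/mol.
A has the lowest total (3.5 kcal/mol).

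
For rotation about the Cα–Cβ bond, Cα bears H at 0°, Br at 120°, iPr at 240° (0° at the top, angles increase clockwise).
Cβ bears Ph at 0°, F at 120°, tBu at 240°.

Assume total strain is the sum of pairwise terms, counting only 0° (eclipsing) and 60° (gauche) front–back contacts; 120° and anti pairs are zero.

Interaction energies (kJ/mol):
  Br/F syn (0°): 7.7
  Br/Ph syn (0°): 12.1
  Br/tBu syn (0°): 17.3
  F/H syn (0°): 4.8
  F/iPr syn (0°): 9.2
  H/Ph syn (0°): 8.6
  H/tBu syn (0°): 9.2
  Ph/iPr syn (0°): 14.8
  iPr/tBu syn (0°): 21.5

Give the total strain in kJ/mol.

This conformer (eclipsed): H(0°)/Ph(0°) eclipsed 8.6; Br(120°)/F(120°) eclipsed 7.7; iPr(240°)/tBu(240°) eclipsed 21.5 → 37.8 kJ/mol.

37.8 kJ/mol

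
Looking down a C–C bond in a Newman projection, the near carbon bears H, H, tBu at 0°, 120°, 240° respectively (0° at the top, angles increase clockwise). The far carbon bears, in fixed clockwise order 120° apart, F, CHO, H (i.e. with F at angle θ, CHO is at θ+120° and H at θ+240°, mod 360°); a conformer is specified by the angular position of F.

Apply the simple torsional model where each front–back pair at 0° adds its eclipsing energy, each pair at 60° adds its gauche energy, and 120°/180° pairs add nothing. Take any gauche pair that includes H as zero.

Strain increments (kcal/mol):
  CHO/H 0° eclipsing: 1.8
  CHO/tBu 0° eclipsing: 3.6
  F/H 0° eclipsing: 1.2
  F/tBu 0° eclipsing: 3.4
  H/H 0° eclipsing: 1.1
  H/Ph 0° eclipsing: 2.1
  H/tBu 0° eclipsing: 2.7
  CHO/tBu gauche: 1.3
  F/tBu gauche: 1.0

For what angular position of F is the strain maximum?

F at 0° (eclipsed): H–F eclipsed, H–CHO eclipsed, tBu–H eclipsed; 1.2 + 1.8 + 2.7 = 5.7 kcal/mol.
F at 60° (staggered): tBu–CHO gauche; 1.3 = 1.3 kcal/mol.
F at 120° (eclipsed): H–H eclipsed, H–F eclipsed, tBu–CHO eclipsed; 1.1 + 1.2 + 3.6 = 5.9 kcal/mol.
F at 180° (staggered): tBu–F gauche, tBu–CHO gauche; 1.0 + 1.3 = 2.3 kcal/mol.
F at 240° (eclipsed): H–CHO eclipsed, H–H eclipsed, tBu–F eclipsed; 1.8 + 1.1 + 3.4 = 6.3 kcal/mol.
F at 300° (staggered): tBu–F gauche; 1.0 = 1.0 kcal/mol.
The maximum (6.3 kcal/mol) occurs with F at 240°.

240°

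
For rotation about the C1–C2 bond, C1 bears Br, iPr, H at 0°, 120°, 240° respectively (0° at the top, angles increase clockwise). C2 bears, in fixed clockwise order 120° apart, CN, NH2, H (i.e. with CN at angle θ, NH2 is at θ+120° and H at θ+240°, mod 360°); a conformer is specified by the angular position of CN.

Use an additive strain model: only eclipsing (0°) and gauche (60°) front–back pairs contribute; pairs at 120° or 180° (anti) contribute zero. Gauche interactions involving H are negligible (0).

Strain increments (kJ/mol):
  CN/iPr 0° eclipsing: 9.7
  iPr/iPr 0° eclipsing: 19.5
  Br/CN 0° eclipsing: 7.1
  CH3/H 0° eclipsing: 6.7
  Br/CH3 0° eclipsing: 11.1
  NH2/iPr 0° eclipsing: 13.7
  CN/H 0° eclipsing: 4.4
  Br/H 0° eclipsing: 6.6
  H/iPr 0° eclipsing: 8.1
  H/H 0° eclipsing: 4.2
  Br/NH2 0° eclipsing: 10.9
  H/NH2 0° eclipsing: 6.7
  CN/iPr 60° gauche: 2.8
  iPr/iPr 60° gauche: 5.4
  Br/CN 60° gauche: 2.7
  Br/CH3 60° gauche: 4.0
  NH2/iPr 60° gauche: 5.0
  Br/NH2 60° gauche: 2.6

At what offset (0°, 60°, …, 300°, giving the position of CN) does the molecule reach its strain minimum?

180°

CN at 0° (eclipsed): Br–CN eclipsed, iPr–NH2 eclipsed, H–H eclipsed; 7.1 + 13.7 + 4.2 = 25.0 kJ/mol.
CN at 60° (staggered): Br–CN gauche, iPr–CN gauche, iPr–NH2 gauche; 2.7 + 2.8 + 5.0 = 10.5 kJ/mol.
CN at 120° (eclipsed): Br–H eclipsed, iPr–CN eclipsed, H–NH2 eclipsed; 6.6 + 9.7 + 6.7 = 23.0 kJ/mol.
CN at 180° (staggered): Br–NH2 gauche, iPr–CN gauche; 2.6 + 2.8 = 5.4 kJ/mol.
CN at 240° (eclipsed): Br–NH2 eclipsed, iPr–H eclipsed, H–CN eclipsed; 10.9 + 8.1 + 4.4 = 23.4 kJ/mol.
CN at 300° (staggered): Br–CN gauche, Br–NH2 gauche, iPr–NH2 gauche; 2.7 + 2.6 + 5.0 = 10.3 kJ/mol.
The minimum (5.4 kJ/mol) occurs with CN at 180°.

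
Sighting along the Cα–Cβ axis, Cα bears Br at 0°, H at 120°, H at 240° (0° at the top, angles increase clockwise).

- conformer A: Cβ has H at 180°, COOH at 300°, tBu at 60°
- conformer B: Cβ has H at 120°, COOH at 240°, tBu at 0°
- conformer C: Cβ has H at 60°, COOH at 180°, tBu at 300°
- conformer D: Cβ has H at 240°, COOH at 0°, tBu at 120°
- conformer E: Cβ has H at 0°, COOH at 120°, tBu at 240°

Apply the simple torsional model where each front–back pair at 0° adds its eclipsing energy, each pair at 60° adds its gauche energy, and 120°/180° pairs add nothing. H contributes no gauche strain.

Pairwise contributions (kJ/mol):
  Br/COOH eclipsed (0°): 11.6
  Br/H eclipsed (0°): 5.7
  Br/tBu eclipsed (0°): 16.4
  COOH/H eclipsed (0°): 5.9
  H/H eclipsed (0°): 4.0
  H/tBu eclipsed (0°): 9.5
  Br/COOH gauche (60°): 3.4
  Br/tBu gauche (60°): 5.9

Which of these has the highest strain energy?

B

A (staggered): Br–COOH gauche, Br–tBu gauche; 3.4 + 5.9 = 9.3 kJ/mol.
B (eclipsed): Br–tBu eclipsed, H–H eclipsed, H–COOH eclipsed; 16.4 + 4.0 + 5.9 = 26.3 kJ/mol.
C (staggered): Br–tBu gauche; 5.9 = 5.9 kJ/mol.
D (eclipsed): Br–COOH eclipsed, H–tBu eclipsed, H–H eclipsed; 11.6 + 9.5 + 4.0 = 25.1 kJ/mol.
E (eclipsed): Br–H eclipsed, H–COOH eclipsed, H–tBu eclipsed; 5.7 + 5.9 + 9.5 = 21.1 kJ/mol.
B has the highest total (26.3 kJ/mol).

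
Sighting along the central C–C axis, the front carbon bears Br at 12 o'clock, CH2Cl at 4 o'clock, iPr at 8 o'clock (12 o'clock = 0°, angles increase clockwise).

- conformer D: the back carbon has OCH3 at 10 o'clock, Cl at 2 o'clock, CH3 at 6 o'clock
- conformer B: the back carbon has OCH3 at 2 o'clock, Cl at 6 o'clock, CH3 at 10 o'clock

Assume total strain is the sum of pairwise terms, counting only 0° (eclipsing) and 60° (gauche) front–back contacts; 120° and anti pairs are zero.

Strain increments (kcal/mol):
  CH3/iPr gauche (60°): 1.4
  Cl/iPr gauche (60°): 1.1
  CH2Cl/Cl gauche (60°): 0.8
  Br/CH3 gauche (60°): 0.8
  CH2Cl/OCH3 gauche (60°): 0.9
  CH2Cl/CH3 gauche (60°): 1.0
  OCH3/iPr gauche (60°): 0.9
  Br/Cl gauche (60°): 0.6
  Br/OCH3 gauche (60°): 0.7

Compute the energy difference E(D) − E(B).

D (staggered): Br–OCH3 gauche, Br–Cl gauche, CH2Cl–Cl gauche, CH2Cl–CH3 gauche, iPr–OCH3 gauche, iPr–CH3 gauche; 0.7 + 0.6 + 0.8 + 1.0 + 0.9 + 1.4 = 5.4 kcal/mol.
B (staggered): Br–OCH3 gauche, Br–CH3 gauche, CH2Cl–OCH3 gauche, CH2Cl–Cl gauche, iPr–Cl gauche, iPr–CH3 gauche; 0.7 + 0.8 + 0.9 + 0.8 + 1.1 + 1.4 = 5.7 kcal/mol.
E(D) − E(B) = 5.4 − 5.7 = -0.3 kcal/mol.

-0.3 kcal/mol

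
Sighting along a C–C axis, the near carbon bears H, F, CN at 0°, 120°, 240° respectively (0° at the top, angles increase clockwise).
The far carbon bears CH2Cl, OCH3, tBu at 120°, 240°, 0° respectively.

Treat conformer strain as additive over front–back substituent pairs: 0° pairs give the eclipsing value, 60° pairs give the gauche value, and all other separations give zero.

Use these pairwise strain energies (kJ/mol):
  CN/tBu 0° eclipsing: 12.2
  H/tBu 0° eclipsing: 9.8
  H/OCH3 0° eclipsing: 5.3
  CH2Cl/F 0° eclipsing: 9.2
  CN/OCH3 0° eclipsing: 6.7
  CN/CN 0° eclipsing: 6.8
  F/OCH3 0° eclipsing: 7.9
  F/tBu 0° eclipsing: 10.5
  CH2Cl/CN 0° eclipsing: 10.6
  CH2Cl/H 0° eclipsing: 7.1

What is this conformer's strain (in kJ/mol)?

This conformer (eclipsed): H(0°)/tBu(0°) eclipsed 9.8; F(120°)/CH2Cl(120°) eclipsed 9.2; CN(240°)/OCH3(240°) eclipsed 6.7 → 25.7 kJ/mol.

25.7 kJ/mol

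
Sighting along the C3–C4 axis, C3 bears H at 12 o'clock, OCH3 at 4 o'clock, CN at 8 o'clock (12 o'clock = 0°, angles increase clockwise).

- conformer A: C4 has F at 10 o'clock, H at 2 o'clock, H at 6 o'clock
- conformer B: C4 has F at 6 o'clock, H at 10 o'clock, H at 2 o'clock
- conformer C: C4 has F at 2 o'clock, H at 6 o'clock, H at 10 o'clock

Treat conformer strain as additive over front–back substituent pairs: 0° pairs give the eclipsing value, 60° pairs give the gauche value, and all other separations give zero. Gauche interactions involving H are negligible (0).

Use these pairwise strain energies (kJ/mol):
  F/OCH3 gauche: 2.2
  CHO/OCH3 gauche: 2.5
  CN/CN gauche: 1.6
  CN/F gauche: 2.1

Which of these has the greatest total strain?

A is staggered. CN at 240° is gauche with F at 300° (2.1). Total 2.1 kJ/mol.
B is staggered. OCH3 at 120° is gauche with F at 180° (2.2); CN at 240° is gauche with F at 180° (2.1). Total 4.3 kJ/mol.
C is staggered. OCH3 at 120° is gauche with F at 60° (2.2). Total 2.2 kJ/mol.
B has the highest total (4.3 kJ/mol).

B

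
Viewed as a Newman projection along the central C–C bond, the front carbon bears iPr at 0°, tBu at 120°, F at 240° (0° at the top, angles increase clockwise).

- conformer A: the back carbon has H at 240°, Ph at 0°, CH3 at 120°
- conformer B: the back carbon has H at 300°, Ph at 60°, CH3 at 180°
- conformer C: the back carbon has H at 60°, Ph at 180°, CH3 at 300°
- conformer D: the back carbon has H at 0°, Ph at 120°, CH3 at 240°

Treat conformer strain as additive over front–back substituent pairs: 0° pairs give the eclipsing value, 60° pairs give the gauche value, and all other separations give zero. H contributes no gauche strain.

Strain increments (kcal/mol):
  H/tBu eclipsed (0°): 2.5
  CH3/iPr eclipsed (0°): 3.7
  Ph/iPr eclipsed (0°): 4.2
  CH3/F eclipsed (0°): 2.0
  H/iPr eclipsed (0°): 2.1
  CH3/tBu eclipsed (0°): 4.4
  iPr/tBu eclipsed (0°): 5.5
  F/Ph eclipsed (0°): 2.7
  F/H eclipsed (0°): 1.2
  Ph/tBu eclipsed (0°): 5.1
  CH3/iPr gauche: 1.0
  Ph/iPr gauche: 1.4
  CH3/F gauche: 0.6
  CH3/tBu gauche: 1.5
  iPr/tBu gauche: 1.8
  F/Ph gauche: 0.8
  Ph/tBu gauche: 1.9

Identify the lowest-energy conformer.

C

A (eclipsed): iPr–Ph eclipsed, tBu–CH3 eclipsed, F–H eclipsed; 4.2 + 4.4 + 1.2 = 9.8 kcal/mol.
B (staggered): iPr–Ph gauche, tBu–Ph gauche, tBu–CH3 gauche, F–CH3 gauche; 1.4 + 1.9 + 1.5 + 0.6 = 5.4 kcal/mol.
C (staggered): iPr–CH3 gauche, tBu–Ph gauche, F–Ph gauche, F–CH3 gauche; 1.0 + 1.9 + 0.8 + 0.6 = 4.3 kcal/mol.
D (eclipsed): iPr–H eclipsed, tBu–Ph eclipsed, F–CH3 eclipsed; 2.1 + 5.1 + 2.0 = 9.2 kcal/mol.
C has the lowest total (4.3 kcal/mol).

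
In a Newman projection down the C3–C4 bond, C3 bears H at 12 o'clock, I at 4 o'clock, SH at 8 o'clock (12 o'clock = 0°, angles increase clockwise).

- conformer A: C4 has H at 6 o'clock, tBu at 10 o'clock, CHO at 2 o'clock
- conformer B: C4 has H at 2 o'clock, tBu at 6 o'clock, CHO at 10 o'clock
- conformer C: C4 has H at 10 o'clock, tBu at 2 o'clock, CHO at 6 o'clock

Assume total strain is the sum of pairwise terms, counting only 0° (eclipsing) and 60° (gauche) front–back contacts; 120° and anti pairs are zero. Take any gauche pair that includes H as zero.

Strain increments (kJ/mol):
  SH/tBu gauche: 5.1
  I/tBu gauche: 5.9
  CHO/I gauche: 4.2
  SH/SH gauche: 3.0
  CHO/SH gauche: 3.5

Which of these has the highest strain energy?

B

A is staggered. I at 120° is gauche with CHO at 60° (4.2); SH at 240° is gauche with tBu at 300° (5.1). Total 9.3 kJ/mol.
B is staggered. I at 120° is gauche with tBu at 180° (5.9); SH at 240° is gauche with tBu at 180° (5.1); SH at 240° is gauche with CHO at 300° (3.5). Total 14.5 kJ/mol.
C is staggered. I at 120° is gauche with tBu at 60° (5.9); I at 120° is gauche with CHO at 180° (4.2); SH at 240° is gauche with CHO at 180° (3.5). Total 13.6 kJ/mol.
B has the highest total (14.5 kJ/mol).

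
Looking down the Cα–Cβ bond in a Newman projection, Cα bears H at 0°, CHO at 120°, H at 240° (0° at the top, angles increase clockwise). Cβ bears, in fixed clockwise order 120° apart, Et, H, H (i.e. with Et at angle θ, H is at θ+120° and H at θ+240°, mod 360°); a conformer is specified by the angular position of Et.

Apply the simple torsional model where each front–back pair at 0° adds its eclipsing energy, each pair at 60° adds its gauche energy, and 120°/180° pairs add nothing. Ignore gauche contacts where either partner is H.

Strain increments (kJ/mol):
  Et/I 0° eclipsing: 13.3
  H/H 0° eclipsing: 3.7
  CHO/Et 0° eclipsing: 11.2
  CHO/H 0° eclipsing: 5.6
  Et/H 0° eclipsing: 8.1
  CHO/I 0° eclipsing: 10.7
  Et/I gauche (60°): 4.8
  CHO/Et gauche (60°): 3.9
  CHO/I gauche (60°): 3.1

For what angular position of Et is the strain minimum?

300°

Et at 0° is eclipsed. H at 0° is eclipsed with Et at 0° (8.1); CHO at 120° is eclipsed with H at 120° (5.6); H at 240° is eclipsed with H at 240° (3.7). Total 17.4 kJ/mol.
Et at 60° is staggered. CHO at 120° is gauche with Et at 60° (3.9). Total 3.9 kJ/mol.
Et at 120° is eclipsed. H at 0° is eclipsed with H at 0° (3.7); CHO at 120° is eclipsed with Et at 120° (11.2); H at 240° is eclipsed with H at 240° (3.7). Total 18.6 kJ/mol.
Et at 180° is staggered. CHO at 120° is gauche with Et at 180° (3.9). Total 3.9 kJ/mol.
Et at 240° is eclipsed. H at 0° is eclipsed with H at 0° (3.7); CHO at 120° is eclipsed with H at 120° (5.6); H at 240° is eclipsed with Et at 240° (8.1). Total 17.4 kJ/mol.
Et at 300° (staggered): no non-H gauche contacts → 0.0 kJ/mol.
The minimum (0.0 kJ/mol) occurs with Et at 300°.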